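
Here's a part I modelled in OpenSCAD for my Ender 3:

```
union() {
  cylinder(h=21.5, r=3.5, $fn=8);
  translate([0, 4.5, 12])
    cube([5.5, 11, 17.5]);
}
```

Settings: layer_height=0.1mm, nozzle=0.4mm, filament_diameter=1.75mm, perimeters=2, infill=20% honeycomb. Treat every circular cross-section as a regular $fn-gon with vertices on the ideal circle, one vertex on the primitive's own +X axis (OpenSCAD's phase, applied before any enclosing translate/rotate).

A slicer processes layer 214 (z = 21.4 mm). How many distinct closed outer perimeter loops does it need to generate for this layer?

2

At z = 21.4 mm: the r=3.5 cylinder gives a regular 8-gon of circumradius 3.5 (constant along its height); the cube at (0, 4.5) (footprint 5.5×11) is included at this height; Combining (union): the 2 present regions are separate (no shared area or edge), so areas and boundary lengths simply add and each stays a separate island — 2 connected regions. The result has 2 disconnected regions.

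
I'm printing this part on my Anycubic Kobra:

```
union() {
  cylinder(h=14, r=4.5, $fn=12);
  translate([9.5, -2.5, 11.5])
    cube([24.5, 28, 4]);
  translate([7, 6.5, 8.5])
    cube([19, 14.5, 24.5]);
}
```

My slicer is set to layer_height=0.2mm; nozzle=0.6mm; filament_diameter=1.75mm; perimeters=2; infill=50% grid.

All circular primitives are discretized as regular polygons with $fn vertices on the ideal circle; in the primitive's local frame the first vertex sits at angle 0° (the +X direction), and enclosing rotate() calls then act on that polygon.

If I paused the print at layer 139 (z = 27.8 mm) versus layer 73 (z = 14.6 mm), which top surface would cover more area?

layer 73 (z = 14.6 mm)

Layer 139 (z = 27.8): the cylinder is not intersected at this z (z outside [0, 14]); the cube at (9.5, -2.5) does not reach this height (z outside [11.5, 15.5]); the cube at (7, 6.5) (footprint 19×14.5) is included at this height (area 275.50 mm²); Taking the union: only the 19×14.5 cube at (7, 6.5) is present, so the union is just that shape — area = 275.50 mm². So its area = 275.50 mm². Layer 73 (z = 14.6): the cylinder does not reach this height (z outside [0, 14]); the 24.5×28 cube at (9.5, -2.5) contributes its full rectangle (area 686.00 mm²); the cube at (7, 6.5) is present — its section is the full 19×14.5 rectangle (area 275.50 mm²); Merging all regions: the regions partially overlap — summed areas 961.50 mm² minus the doubly-counted overlap 239.25 mm² gives 722.25 mm² — area = 722.25 mm². So its area = 722.25 mm². Layer 73 is larger (722.25 vs 275.50 mm²).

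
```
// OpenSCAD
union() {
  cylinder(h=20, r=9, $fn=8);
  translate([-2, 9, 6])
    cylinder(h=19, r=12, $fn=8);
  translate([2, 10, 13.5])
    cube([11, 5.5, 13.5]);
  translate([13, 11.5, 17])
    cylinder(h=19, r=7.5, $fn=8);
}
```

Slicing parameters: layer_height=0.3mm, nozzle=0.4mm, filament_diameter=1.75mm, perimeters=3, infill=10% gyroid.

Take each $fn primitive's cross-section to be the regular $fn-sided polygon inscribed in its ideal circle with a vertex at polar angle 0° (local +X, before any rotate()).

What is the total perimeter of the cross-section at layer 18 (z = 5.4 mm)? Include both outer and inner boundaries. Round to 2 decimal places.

55.11 mm

At z = 5.4 mm: the cylinder: section is a regular 8-gon, circumradius r=9 (perimeter = 2·8·9.000·sin(180°/8) = 55.11 mm); the cylinder at (-2, 9) does not reach this height (z outside [6, 25]); the cube at (2, 10) does not reach this height (z outside [13.5, 27]); the cylinder at (13, 11.5) is absent (z outside [17, 36]); Combining (union): only the r=9 cylinder is present, so the union is just that shape — boundary = 55.11 mm. Overall, the cross-section is a single solid region. Total boundary length (outer) = 55.11 mm.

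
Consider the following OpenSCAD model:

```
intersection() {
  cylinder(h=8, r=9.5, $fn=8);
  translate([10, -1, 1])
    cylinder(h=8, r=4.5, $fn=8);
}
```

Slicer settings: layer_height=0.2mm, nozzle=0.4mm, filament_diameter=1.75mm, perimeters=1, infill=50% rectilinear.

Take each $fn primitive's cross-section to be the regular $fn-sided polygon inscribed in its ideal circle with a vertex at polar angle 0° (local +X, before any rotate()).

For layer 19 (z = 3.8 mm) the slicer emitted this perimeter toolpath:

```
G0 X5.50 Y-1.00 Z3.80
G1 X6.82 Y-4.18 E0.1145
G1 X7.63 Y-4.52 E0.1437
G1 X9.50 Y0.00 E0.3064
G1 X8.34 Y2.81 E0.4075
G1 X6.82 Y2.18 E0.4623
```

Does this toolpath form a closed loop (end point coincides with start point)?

Start point (G0): (5.50, -1.00). End point (last G1): the path does not return to the start — open.

no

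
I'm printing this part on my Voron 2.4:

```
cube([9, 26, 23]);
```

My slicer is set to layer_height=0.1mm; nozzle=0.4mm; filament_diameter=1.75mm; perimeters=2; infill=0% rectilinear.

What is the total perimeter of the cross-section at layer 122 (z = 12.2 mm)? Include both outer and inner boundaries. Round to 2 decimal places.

At z = 12.2 mm: the cube is present — its section is the full 9×26 rectangle (perimeter 70.00 mm). Overall, the cross-section is a single solid region. Total boundary length (outer) = 70.00 mm.

70.00 mm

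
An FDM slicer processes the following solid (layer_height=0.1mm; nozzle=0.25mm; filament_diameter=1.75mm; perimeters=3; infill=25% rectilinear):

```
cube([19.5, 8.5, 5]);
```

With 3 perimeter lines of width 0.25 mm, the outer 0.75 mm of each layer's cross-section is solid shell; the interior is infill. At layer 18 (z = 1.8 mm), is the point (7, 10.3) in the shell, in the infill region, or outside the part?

outside

At z = 1.8 mm: the cube is present — its section is the full 19.5×8.5 rectangle. Overall, the cross-section is a single solid region. The nearest boundary edge runs (19.50, 8.50)→(0.00, 8.50); distance from the point to it = 1.80 mm. The point is not inside any of the regions above, so it lies outside the cross-section (1.80 mm from the nearest boundary).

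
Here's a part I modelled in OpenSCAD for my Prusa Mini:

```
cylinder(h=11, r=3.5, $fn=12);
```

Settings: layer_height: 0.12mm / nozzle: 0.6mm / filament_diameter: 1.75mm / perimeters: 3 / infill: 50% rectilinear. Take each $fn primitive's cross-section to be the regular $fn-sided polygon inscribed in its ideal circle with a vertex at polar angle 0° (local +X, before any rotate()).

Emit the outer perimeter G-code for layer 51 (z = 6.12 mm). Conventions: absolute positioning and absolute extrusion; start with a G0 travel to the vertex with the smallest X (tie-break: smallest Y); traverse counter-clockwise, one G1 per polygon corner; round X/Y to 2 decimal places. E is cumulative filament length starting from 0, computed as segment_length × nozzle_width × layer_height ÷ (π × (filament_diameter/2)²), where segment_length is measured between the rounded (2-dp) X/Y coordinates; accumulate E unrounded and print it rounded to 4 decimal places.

At z = 6.12 mm: the r=3.5 cylinder contributes a regular 12-gon of circumradius 3.5. The outline is a single polygon with 12 vertices. Extrusion per mm of travel: 0.6 × 0.12 / (π × 0.875²) = 0.029934. Accumulating E over each segment gives final E = 0.6507.

G0 X-3.50 Y0.00 Z6.12
G1 X-3.03 Y-1.75 E0.0542
G1 X-1.75 Y-3.03 E0.1084
G1 X0.00 Y-3.50 E0.1627
G1 X1.75 Y-3.03 E0.2169
G1 X3.03 Y-1.75 E0.2711
G1 X3.50 Y0.00 E0.3253
G1 X3.03 Y1.75 E0.3796
G1 X1.75 Y3.03 E0.4338
G1 X0.00 Y3.50 E0.4880
G1 X-1.75 Y3.03 E0.5422
G1 X-3.03 Y1.75 E0.5964
G1 X-3.50 Y0.00 E0.6507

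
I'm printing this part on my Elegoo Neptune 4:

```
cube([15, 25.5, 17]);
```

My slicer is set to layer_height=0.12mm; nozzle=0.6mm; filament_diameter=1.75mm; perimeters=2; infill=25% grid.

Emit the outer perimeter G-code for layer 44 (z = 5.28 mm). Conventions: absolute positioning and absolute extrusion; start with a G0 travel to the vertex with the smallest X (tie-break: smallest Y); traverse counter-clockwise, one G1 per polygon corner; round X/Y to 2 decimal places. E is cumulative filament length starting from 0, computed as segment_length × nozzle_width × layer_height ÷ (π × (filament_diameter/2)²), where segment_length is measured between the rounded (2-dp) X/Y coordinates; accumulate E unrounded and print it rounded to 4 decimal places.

G0 X0.00 Y0.00 Z5.28
G1 X15.00 Y0.00 E0.4490
G1 X15.00 Y25.50 E1.2123
G1 X0.00 Y25.50 E1.6613
G1 X0.00 Y0.00 E2.4247

At z = 5.28 mm: the 15×25.5 cube contributes its full rectangle. The outline is a single polygon with 4 vertices. Extrusion per mm of travel: 0.6 × 0.12 / (π × 0.875²) = 0.029934. Accumulating E over each segment gives final E = 2.4247.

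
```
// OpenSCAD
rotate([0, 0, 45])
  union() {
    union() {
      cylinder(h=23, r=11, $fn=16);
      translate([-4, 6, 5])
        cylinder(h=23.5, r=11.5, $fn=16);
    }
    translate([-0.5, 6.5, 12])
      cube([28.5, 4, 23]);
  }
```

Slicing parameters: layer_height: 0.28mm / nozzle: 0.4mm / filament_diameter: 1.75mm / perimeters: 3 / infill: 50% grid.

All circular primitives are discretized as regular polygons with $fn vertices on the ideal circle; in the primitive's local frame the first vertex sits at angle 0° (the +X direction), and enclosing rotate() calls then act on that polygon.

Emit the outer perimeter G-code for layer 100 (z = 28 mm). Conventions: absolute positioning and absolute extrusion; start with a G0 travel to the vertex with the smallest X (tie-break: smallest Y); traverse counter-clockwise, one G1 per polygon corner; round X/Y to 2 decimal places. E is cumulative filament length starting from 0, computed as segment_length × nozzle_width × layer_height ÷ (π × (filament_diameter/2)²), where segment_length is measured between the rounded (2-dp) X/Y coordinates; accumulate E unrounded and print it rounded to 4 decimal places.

G0 X-18.57 Y1.41 Z28.00
G1 X-17.70 Y-2.99 E0.2088
G1 X-15.20 Y-6.72 E0.4179
G1 X-11.47 Y-9.21 E0.6268
G1 X-7.07 Y-10.09 E0.8357
G1 X-2.67 Y-9.21 E1.0446
G1 X1.06 Y-6.72 E1.2535
G1 X3.55 Y-2.99 E1.4623
G1 X4.43 Y1.41 E1.6712
G1 X3.55 Y5.82 E1.8806
G1 X1.06 Y9.55 E2.0895
G1 X0.64 Y9.83 E2.1130
G1 X15.20 Y24.40 E3.0721
G1 X12.37 Y27.22 E3.2581
G1 X-2.79 Y12.06 E4.2564
G1 X-7.07 Y12.91 E4.4596
G1 X-11.47 Y12.04 E4.6685
G1 X-15.20 Y9.55 E4.8773
G1 X-17.70 Y5.82 E5.0864
G1 X-18.57 Y1.41 E5.2957

At z = 28 mm: the cylinder is not intersected at this z (z outside [0, 23]); the cylinder at (-4, 6): section is a regular 16-gon, circumradius r=11.5; Combining (union): only the r=11.5 cylinder at (-4, 6) is present, so the union is just that shape — 1 connected region; the 28.5×4 cube at (-0.5, 6.5) contributes its full rectangle; Taking the union: the regions partially overlap (shared area 30.01 mm²), so overlapping operands fuse into one piece — 1 connected region; (rotated 45° about Z; rotation is an isometry so areas/perimeters/island counts are preserved). The outline is a single polygon with 19 vertices. Extrusion per mm of travel: 0.4 × 0.28 / (π × 0.875²) = 0.046564. Accumulating E over each segment gives final E = 5.2957.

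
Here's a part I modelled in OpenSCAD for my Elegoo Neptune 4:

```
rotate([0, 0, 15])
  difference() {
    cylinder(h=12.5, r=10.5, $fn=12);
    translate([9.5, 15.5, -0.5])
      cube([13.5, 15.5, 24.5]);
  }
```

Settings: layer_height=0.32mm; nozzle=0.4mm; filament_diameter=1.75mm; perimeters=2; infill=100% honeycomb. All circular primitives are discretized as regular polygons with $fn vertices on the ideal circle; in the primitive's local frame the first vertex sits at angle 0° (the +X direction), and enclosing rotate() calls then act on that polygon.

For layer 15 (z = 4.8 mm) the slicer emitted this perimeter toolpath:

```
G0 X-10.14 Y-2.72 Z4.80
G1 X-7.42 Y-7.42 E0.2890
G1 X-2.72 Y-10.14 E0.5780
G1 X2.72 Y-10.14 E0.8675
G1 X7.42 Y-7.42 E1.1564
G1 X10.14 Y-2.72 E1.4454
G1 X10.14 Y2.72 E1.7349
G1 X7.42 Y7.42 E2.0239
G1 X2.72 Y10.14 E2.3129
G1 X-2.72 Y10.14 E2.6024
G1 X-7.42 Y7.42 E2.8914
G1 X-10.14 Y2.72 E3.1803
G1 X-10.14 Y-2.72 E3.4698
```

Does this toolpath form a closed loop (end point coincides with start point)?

yes

Start point (G0): (-10.14, -2.72). End point (last G1): the path returns to the start — closed.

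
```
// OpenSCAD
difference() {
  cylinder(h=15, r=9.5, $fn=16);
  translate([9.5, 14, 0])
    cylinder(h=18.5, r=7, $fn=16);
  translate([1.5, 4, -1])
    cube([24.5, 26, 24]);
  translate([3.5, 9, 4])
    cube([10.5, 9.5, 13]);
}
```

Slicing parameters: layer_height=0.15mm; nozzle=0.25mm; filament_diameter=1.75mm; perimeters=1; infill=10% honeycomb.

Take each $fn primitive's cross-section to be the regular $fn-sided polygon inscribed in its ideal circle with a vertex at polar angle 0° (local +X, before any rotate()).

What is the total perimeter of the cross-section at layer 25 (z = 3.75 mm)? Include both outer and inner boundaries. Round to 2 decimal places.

At z = 3.75 mm: the cylinder: section is a regular 16-gon, circumradius r=9.5 (perimeter = 2·16·9.500·sin(180°/16) = 59.31 mm); the r=7 cylinder at (9.5, 14) gives a regular 16-gon of circumradius 7 (constant along its height) (perimeter = 2·16·7.000·sin(180°/16) = 43.70 mm); the 24.5×26 cube at (1.5, 4) contributes its full rectangle (perimeter 101.00 mm); the cube at (3.5, 9) is not intersected at this z (z outside [4, 17]); Taking the first minus the rest: starting from the r=9.5 cylinder, the r=7 cylinder at (9.5, 14) misses the remaining region (no effect); the 24.5×26 cube at (1.5, 4) partially overlaps it — only the 24.67 mm² overlap (of its 637.00 mm²) is removed, clipping the outline — boundary = 62.39 mm. Overall, the cross-section is a single solid region. Total boundary length (outer) = 62.39 mm.

62.39 mm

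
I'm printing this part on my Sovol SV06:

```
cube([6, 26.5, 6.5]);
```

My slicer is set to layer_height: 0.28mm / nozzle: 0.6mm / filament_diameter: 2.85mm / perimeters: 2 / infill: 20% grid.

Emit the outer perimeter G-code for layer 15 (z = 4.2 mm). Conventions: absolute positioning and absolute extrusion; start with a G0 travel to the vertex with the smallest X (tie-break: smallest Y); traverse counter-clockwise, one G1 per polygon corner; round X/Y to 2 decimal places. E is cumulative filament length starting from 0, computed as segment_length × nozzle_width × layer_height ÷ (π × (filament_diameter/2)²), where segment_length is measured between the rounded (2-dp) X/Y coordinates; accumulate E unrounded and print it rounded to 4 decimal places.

At z = 4.2 mm: the cube (footprint 6×26.5) is included at this height. The outline is a single polygon with 4 vertices. Extrusion per mm of travel: 0.6 × 0.28 / (π × 1.425²) = 0.026335. Accumulating E over each segment gives final E = 1.7118.

G0 X0.00 Y0.00 Z4.20
G1 X6.00 Y0.00 E0.1580
G1 X6.00 Y26.50 E0.8559
G1 X0.00 Y26.50 E1.0139
G1 X0.00 Y0.00 E1.7118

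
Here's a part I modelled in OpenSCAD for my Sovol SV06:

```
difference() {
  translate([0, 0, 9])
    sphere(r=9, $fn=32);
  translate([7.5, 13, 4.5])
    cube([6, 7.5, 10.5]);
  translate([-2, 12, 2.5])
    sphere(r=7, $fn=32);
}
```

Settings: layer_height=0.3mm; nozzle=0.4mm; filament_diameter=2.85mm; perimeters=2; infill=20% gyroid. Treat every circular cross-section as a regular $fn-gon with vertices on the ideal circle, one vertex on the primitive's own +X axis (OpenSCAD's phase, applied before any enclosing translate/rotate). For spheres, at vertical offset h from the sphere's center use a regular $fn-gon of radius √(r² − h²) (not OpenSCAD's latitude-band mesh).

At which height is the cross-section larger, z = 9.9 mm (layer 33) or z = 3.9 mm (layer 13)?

Layer 33 (z = 9.9): the sphere: section is a regular 32-gon, circumradius = √(r²−h²) = √(9²−0.9²) = 8.955 (area = (32/2)·8.955²·sin(360°/32) = 250.31 mm²); the cube at (7.5, 13) (footprint 6×7.5) is included at this height (area 45.00 mm²); the sphere at (-2, 12) is absent (|z−center|=7.400 > r=7); After the difference (first − rest): starting from the r=9 sphere (250.31 mm²), the 6×7.5 cube at (7.5, 13) misses the remaining region (no effect) — area = 250.31 mm². So its area = 250.31 mm². Layer 13 (z = 3.9): the r=9 sphere slices to a regular 32-gon of circumradius 7.416 (√(r²−h²) with h=5.1 from center) (area = (32/2)·7.416²·sin(360°/32) = 171.65 mm²); the cube at (7.5, 13) does not reach this height (z outside [4.5, 15]); the r=7 sphere at (-2, 12) contributes a regular 32-gon of circumradius √(7²−1.4²) = 6.859 (area = (32/2)·6.859²·sin(360°/32) = 146.83 mm²); Subtracting the remaining from the first: starting from the r=9 sphere (171.65 mm²), the r=7 sphere at (-2, 12) partially overlaps it — only the 10.29 mm² overlap (of its 146.83 mm²) is removed, clipping the outline — area = 161.36 mm². So its area = 161.36 mm². Layer 33 is larger (250.31 vs 161.36 mm²).

layer 33 (z = 9.9 mm)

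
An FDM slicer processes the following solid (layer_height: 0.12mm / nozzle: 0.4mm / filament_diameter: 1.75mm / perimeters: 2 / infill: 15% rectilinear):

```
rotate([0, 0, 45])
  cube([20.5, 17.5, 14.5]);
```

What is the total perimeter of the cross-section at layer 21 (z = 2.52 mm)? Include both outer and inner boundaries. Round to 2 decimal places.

At z = 2.52 mm: the cube (footprint 20.5×17.5) is included at this height (perimeter 76.00 mm); (rotated 45° about Z; rotation is an isometry so areas/perimeters/island counts are preserved). Overall, the cross-section is a single solid region. Total boundary length (outer) = 76.00 mm.

76.00 mm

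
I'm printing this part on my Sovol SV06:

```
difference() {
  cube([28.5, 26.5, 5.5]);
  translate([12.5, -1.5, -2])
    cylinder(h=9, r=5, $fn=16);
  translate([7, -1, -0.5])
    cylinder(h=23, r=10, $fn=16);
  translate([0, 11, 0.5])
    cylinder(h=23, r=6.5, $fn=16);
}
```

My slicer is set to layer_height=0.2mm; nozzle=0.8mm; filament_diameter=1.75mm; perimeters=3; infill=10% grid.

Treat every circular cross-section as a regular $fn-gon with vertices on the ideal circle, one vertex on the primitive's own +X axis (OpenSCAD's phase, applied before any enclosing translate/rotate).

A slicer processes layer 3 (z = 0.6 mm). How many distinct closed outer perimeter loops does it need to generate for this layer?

At z = 0.6 mm: the cube is present — its section is the full 28.5×26.5 rectangle; the r=5 cylinder at (12.5, -1.5) gives a regular 16-gon of circumradius 5 (constant along its height); the cylinder at (7, -1): section is a regular 16-gon, circumradius r=10; the cylinder at (0, 11): section is a regular 16-gon, circumradius r=6.5; Subtracting the remaining from the first: starting from the 28.5×26.5 cube, the r=5 cylinder at (12.5, -1.5) partially overlaps it — only the 23.72 mm² overlap (of its 76.54 mm²) is removed, clipping the outline; the r=10 cylinder at (7, -1) partially overlaps it — only the 99.02 mm² overlap (of its 306.15 mm²) is removed, clipping the outline; the r=6.5 cylinder at (0, 11) partially overlaps it — only the 52.09 mm² overlap (of its 129.35 mm²) is removed, clipping the outline — 1 connected region. The result has 1 disconnected region.

1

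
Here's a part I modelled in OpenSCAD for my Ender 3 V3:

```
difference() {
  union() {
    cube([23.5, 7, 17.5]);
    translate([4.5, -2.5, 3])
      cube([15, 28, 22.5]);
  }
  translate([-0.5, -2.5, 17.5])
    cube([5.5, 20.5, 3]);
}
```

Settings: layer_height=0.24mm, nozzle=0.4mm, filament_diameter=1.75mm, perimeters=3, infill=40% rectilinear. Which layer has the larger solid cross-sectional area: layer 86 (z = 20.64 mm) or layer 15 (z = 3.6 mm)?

layer 15 (z = 3.6 mm)

Layer 86 (z = 20.64): the cube is absent (z outside [0, 17.5]); the cube at (4.5, -2.5) (footprint 15×28) is included at this height (area 420.00 mm²); Merging all regions: only the 15×28 cube at (4.5, -2.5) is present, so the union is just that shape — area = 420.00 mm²; the cube at (-0.5, -2.5) is absent (z outside [17.5, 20.5]); Subtracting the remaining from the first: none of the subtracted shapes is present at this height, so the result so far is unchanged — area = 420.00 mm². So its area = 420.00 mm². Layer 15 (z = 3.6): the cube is present — its section is the full 23.5×7 rectangle (area 164.50 mm²); the cube at (4.5, -2.5) (footprint 15×28) is included at this height (area 420.00 mm²); Merging all regions: the regions partially overlap — summed areas 584.50 mm² minus the doubly-counted overlap 105.00 mm² gives 479.50 mm² — area = 479.50 mm²; the cube at (-0.5, -2.5) is not intersected at this z (z outside [17.5, 20.5]); After the difference (first − rest): none of the subtracted shapes is present at this height, so the result so far is unchanged — area = 479.50 mm². So its area = 479.50 mm². Layer 15 is larger (479.50 vs 420.00 mm²).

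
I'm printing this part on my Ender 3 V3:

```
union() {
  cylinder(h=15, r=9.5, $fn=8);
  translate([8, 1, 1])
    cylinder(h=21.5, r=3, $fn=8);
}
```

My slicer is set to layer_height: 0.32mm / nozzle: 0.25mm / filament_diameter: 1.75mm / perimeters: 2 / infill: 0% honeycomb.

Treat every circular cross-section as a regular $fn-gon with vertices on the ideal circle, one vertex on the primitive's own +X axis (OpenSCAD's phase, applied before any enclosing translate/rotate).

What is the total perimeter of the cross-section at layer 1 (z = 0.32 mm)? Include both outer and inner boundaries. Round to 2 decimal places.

At z = 0.32 mm: the cylinder: section is a regular 8-gon, circumradius r=9.5 (perimeter = 2·8·9.500·sin(180°/8) = 58.17 mm); the cylinder at (8, 1) is not intersected at this z (z outside [1, 22.5]); Merging all regions: only the r=9.5 cylinder is present, so the union is just that shape — boundary = 58.17 mm. Overall, the cross-section is a single solid region. Total boundary length (outer) = 58.17 mm.

58.17 mm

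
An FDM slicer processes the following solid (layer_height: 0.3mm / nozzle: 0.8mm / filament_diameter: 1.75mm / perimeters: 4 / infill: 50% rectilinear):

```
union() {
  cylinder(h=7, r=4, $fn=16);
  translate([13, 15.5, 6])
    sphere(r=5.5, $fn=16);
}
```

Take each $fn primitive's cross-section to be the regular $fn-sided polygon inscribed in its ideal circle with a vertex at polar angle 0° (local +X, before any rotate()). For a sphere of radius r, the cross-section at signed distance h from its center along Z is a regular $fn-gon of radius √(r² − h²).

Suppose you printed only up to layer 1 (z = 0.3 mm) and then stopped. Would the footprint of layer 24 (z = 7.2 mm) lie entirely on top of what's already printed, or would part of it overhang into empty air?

Compare the two slices. At z = 0.3: the r=4 cylinder gives a regular 16-gon of circumradius 4 (constant along its height) (area = (16/2)·4.000²·sin(360°/16) = 48.98 mm²); the sphere at (13, 15.5) does not reach this height (|z−center|=5.700 > r=5.5); Taking the union: only the r=4 cylinder is present, so the union is just that shape — area = 48.98 mm². At z = 7.2: the cylinder is not intersected at this z (z outside [0, 7]); the r=5.5 sphere at (13, 15.5) slices to a regular 16-gon of circumradius 5.367 (√(r²−h²) with h=1.2 from center) (area = (16/2)·5.367²·sin(360°/16) = 88.20 mm²); Combining (union): only the r=5.5 sphere at (13, 15.5) is present, so the union is just that shape — area = 88.20 mm². Checking containment: at z = 7.2 the cross-section extends beyond the z = 0.3 cross-section by about 88.20 mm².

part overhangs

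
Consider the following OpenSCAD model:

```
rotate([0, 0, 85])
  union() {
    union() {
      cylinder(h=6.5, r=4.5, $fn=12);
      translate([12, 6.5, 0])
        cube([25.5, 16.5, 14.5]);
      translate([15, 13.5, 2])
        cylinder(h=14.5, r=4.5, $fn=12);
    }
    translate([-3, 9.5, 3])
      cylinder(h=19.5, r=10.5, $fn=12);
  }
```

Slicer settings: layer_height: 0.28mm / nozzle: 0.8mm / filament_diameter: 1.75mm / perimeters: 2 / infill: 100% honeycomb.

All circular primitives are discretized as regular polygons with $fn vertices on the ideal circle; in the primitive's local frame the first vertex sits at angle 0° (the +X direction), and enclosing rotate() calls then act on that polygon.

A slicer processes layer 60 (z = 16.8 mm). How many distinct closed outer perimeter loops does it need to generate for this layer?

At z = 16.8 mm: the cylinder is absent (z outside [0, 6.5]); the cube at (12, 6.5) is not intersected at this z (z outside [0, 14.5]); the cylinder at (15, 13.5) is not intersected at this z (z outside [2, 16.5]); Taking the union: nothing is present at this height; the r=10.5 cylinder at (-3, 9.5) gives a regular 12-gon of circumradius 10.5 (constant along its height); Taking the union: only the r=10.5 cylinder at (-3, 9.5) is present, so the union is just that shape — 1 connected region; (whole slice rotated 85° about Z — lengths, areas and connectivity unchanged). The result has 1 disconnected region.

1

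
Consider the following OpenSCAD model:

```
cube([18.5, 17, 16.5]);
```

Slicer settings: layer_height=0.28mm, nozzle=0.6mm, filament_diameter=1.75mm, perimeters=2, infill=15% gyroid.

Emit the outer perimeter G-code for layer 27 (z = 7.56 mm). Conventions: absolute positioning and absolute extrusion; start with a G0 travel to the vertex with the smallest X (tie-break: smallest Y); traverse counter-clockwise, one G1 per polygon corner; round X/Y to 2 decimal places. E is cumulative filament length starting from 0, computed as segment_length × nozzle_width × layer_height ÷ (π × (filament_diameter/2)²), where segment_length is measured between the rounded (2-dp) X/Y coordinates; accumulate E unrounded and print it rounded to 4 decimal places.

At z = 7.56 mm: the 18.5×17 cube contributes its full rectangle. The outline is a single polygon with 4 vertices. Extrusion per mm of travel: 0.6 × 0.28 / (π × 0.875²) = 0.069846. Accumulating E over each segment gives final E = 4.9591.

G0 X0.00 Y0.00 Z7.56
G1 X18.50 Y0.00 E1.2922
G1 X18.50 Y17.00 E2.4795
G1 X0.00 Y17.00 E3.7717
G1 X0.00 Y0.00 E4.9591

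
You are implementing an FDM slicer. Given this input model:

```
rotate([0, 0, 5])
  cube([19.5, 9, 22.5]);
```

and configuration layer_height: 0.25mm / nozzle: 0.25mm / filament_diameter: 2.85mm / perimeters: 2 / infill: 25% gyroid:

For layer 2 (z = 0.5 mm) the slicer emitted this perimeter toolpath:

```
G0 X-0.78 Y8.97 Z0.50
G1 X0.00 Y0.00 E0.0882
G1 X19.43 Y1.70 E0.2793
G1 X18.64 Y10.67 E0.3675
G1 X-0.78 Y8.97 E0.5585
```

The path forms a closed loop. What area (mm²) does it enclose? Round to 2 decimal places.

Apply the shoelace formula to the sequence of (X, Y) vertices; enclosed area = 175.58 mm².

175.58 mm²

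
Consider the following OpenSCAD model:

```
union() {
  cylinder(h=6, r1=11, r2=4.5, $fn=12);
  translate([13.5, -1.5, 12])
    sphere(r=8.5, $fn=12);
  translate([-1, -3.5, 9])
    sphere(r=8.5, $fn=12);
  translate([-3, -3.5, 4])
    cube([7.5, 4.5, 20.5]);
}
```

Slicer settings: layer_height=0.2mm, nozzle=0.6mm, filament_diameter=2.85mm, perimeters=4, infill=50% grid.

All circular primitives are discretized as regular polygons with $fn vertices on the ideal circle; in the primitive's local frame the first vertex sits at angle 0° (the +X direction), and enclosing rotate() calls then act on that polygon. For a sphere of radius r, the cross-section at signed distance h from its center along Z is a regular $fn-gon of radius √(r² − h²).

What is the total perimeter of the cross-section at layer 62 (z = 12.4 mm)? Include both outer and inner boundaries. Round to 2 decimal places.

87.89 mm

At z = 12.4 mm: the cone is not intersected at this z (z outside [0, 6]); the r=8.5 sphere at (13.5, -1.5) contributes a regular 12-gon of circumradius √(8.5²−0.4²) = 8.491 (perimeter = 2·12·8.491·sin(180°/12) = 52.74 mm); the sphere at (-1, -3.5): section is a regular 12-gon, circumradius = √(r²−h²) = √(8.5²−3.4²) = 7.790 (perimeter = 2·12·7.790·sin(180°/12) = 48.39 mm); the 7.5×4.5 cube at (-3, -3.5) contributes its full rectangle (perimeter 24.00 mm); Merging all regions: the regions partially overlap (shared area 39.10 mm²), so the edge portions inside another operand are dropped and the merged outline is re-measured after clipping — boundary = 87.89 mm. Overall, the cross-section is a single solid region. Total boundary length (outer) = 87.89 mm.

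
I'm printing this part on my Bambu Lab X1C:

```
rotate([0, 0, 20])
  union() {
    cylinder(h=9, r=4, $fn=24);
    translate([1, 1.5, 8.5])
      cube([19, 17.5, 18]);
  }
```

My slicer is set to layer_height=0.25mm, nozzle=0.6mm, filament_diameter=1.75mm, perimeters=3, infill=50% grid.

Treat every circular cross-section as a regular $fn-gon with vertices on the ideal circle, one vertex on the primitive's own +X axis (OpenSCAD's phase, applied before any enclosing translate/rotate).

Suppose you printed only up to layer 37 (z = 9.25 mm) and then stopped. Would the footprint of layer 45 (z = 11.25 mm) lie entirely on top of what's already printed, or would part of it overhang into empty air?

entirely on top

Compare the two slices. At z = 9.25: the cylinder does not reach this height (z outside [0, 9]); the cube at (1, 1.5) (footprint 19×17.5) is included at this height (area 332.50 mm²); Combining (union): only the 19×17.5 cube at (1, 1.5) is present, so the union is just that shape — area = 332.50 mm²; (rotated 20° about Z; rotation is an isometry so areas/perimeters/island counts are preserved). At z = 11.25: the cylinder does not reach this height (z outside [0, 9]); the cube at (1, 1.5) (footprint 19×17.5) is included at this height (area 332.50 mm²); Combining (union): only the 19×17.5 cube at (1, 1.5) is present, so the union is just that shape — area = 332.50 mm²; (rotated 20° about Z; rotation is an isometry so areas/perimeters/island counts are preserved). Checking containment: the cross-section at z = 11.25 is a subset of the cross-section at z = 9.25.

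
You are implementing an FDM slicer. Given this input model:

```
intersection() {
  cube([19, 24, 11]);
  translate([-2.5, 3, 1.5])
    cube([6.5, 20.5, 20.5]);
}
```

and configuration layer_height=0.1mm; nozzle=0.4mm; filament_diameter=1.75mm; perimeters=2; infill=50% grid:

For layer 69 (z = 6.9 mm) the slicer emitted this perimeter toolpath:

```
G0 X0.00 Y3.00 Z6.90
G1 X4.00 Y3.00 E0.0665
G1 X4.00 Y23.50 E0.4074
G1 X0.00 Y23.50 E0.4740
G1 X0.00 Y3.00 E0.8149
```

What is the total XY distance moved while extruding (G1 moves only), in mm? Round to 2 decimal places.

49.00 mm

Sum the Euclidean lengths of each G1 segment: total = 49.00 mm.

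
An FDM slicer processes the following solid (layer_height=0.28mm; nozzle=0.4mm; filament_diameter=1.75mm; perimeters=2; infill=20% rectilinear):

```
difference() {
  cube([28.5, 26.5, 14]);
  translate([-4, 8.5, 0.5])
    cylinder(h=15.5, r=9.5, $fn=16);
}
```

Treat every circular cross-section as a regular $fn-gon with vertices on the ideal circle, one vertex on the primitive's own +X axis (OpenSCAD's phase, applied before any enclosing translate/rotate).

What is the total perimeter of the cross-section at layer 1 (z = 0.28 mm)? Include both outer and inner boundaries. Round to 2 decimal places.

At z = 0.28 mm: the cube (footprint 28.5×26.5) is included at this height (perimeter 110.00 mm); the cylinder at (-4, 8.5) is not intersected at this z (z outside [0.5, 16]); Taking the first minus the rest: none of the subtracted shapes is present at this height, so the 28.5×26.5 cube is unchanged — boundary = 110.00 mm. Overall, the cross-section is a single solid region. Total boundary length (outer) = 110.00 mm.

110.00 mm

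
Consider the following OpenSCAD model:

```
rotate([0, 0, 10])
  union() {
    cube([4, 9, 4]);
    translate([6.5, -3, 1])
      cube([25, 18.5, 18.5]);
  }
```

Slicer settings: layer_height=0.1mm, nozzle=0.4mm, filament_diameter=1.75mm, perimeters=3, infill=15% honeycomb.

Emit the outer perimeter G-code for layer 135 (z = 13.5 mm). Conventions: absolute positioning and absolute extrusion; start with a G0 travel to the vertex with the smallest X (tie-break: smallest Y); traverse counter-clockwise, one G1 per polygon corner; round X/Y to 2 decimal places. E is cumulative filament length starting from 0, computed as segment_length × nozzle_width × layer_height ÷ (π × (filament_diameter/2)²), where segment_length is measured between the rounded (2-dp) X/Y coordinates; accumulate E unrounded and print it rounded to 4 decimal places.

G0 X3.71 Y16.39 Z13.50
G1 X6.92 Y-1.83 E0.3077
G1 X31.54 Y2.52 E0.7234
G1 X28.33 Y20.73 E1.0309
G1 X3.71 Y16.39 E1.4467

At z = 13.5 mm: the cube does not reach this height (z outside [0, 4]); the 25×18.5 cube at (6.5, -3) contributes its full rectangle; Taking the union: only the 25×18.5 cube at (6.5, -3) is present, so the union is just that shape — 1 connected region; (whole slice rotated 10° about Z — lengths, areas and connectivity unchanged). The outline is a single polygon with 4 vertices. Extrusion per mm of travel: 0.4 × 0.1 / (π × 0.875²) = 0.016630. Accumulating E over each segment gives final E = 1.4467.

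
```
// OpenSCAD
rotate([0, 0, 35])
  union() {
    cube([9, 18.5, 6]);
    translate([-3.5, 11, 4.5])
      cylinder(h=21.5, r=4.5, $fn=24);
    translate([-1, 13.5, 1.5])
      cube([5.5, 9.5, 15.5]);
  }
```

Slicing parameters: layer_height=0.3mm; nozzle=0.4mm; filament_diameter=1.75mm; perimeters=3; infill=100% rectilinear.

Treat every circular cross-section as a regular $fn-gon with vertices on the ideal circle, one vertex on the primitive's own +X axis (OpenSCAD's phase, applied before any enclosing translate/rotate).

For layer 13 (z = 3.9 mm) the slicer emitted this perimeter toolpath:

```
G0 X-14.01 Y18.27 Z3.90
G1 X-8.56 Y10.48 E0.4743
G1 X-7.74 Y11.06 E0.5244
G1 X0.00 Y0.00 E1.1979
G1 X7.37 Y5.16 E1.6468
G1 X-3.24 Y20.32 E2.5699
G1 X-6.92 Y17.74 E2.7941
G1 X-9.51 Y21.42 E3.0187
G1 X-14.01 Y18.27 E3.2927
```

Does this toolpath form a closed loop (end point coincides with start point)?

Start point (G0): (-14.01, 18.27). End point (last G1): the path returns to the start — closed.

yes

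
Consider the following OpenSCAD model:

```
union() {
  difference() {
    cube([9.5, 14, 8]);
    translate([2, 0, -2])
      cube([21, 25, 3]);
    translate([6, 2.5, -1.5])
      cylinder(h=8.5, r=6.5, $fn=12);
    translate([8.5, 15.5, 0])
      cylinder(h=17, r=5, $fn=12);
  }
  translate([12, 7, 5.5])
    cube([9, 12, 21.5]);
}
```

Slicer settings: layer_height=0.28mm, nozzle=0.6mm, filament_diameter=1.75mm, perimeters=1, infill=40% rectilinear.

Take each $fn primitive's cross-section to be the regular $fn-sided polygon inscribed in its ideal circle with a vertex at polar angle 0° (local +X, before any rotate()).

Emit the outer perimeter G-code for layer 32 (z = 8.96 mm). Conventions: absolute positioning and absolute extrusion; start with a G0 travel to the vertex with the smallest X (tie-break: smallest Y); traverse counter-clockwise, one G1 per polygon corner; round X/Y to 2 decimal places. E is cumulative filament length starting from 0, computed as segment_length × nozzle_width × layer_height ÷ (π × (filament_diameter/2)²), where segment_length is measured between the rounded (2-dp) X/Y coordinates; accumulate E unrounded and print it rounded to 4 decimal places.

At z = 8.96 mm: the cube does not reach this height (z outside [0, 8]); the cube at (2, 0) is absent (z outside [-2, 1]); the cylinder at (6, 2.5) is absent (z outside [-1.5, 7]); the r=5 cylinder at (8.5, 15.5) gives a regular 12-gon of circumradius 5 (constant along its height); Taking the first minus the rest: the first operand is absent here, so nothing remains; the cube at (12, 7) (footprint 9×12) is included at this height; Combining (union): only the 9×12 cube at (12, 7) is present, so the union is just that shape — 1 connected region. The outline is a single polygon with 4 vertices. Extrusion per mm of travel: 0.6 × 0.28 / (π × 0.875²) = 0.069846. Accumulating E over each segment gives final E = 2.9335.

G0 X12.00 Y7.00 Z8.96
G1 X21.00 Y7.00 E0.6286
G1 X21.00 Y19.00 E1.4668
G1 X12.00 Y19.00 E2.0954
G1 X12.00 Y7.00 E2.9335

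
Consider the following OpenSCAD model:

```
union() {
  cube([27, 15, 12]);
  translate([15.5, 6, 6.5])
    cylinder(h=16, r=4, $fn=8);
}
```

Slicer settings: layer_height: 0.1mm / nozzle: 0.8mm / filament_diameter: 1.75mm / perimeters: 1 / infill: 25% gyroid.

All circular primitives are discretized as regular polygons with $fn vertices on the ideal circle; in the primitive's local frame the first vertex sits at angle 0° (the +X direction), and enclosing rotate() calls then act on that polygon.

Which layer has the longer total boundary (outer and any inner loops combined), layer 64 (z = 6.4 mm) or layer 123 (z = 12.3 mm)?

Layer 64 (z = 6.4): the 27×15 cube contributes its full rectangle (perimeter 84.00 mm); the cylinder at (15.5, 6) is absent (z outside [6.5, 22.5]); Combining (union): only the 27×15 cube is present, so the union is just that shape — boundary = 84.00 mm. So its perimeter = 84.00 mm. Layer 123 (z = 12.3): the cube is not intersected at this z (z outside [0, 12]); the r=4 cylinder at (15.5, 6) contributes a regular 8-gon of circumradius 4 (perimeter = 2·8·4.000·sin(180°/8) = 24.49 mm); Taking the union: only the r=4 cylinder at (15.5, 6) is present, so the union is just that shape — boundary = 24.49 mm. So its perimeter = 24.49 mm. Layer 64 is larger (84.00 vs 24.49 mm).

layer 64 (z = 6.4 mm)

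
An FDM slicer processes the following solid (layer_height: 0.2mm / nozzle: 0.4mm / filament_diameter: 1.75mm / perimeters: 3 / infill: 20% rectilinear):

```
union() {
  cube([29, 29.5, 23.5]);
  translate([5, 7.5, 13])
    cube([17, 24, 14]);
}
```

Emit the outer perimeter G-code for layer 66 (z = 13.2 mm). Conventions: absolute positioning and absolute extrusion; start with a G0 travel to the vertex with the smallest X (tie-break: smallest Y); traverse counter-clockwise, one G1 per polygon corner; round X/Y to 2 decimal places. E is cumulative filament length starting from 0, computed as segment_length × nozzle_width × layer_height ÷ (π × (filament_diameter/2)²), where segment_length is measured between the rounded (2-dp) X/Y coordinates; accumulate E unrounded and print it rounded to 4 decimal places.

At z = 13.2 mm: the cube (footprint 29×29.5) is included at this height; the cube at (5, 7.5) (footprint 17×24) is included at this height; Taking the union: the regions partially overlap (shared area 374.00 mm²), so overlapping operands fuse into one piece — 1 connected region. The outline is a single polygon with 8 vertices. Extrusion per mm of travel: 0.4 × 0.2 / (π × 0.875²) = 0.033260. Accumulating E over each segment gives final E = 4.0245.

G0 X0.00 Y0.00 Z13.20
G1 X29.00 Y0.00 E0.9645
G1 X29.00 Y29.50 E1.9457
G1 X22.00 Y29.50 E2.1785
G1 X22.00 Y31.50 E2.2451
G1 X5.00 Y31.50 E2.8105
G1 X5.00 Y29.50 E2.8770
G1 X0.00 Y29.50 E3.0433
G1 X0.00 Y0.00 E4.0245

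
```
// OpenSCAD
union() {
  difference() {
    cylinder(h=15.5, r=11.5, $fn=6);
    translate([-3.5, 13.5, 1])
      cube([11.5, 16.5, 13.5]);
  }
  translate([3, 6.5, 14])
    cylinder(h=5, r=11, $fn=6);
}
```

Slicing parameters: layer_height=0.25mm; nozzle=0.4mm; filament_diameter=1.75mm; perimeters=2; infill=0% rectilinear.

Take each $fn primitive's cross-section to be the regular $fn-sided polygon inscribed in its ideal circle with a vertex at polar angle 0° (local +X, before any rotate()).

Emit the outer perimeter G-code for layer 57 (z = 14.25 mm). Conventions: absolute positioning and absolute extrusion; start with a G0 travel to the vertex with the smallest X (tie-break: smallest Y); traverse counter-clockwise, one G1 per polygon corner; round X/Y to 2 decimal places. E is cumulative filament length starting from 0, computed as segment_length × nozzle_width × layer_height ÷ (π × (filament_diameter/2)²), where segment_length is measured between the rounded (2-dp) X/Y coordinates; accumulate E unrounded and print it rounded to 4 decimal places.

At z = 14.25 mm: the cylinder: section is a regular 6-gon, circumradius r=11.5; the cube at (-3.5, 13.5) is present — its section is the full 11.5×16.5 rectangle; Taking the first minus the rest: starting from the r=11.5 cylinder, the 11.5×16.5 cube at (-3.5, 13.5) misses the remaining region (no effect) — 1 connected region; the r=11 cylinder at (3, 6.5) contributes a regular 6-gon of circumradius 11; Combining (union): the regions partially overlap (shared area 186.92 mm²), so overlapping operands fuse into one piece — 1 connected region. The outline is a single polygon with 10 vertices. Extrusion per mm of travel: 0.4 × 0.25 / (π × 0.875²) = 0.041575. Accumulating E over each segment gives final E = 3.4310.

G0 X-11.50 Y0.00 Z14.25
G1 X-5.75 Y-9.96 E0.4781
G1 X5.75 Y-9.96 E0.9563
G1 X11.50 Y0.00 E1.4344
G1 X10.87 Y1.08 E1.4864
G1 X14.00 Y6.50 E1.7466
G1 X8.50 Y16.03 E2.2041
G1 X-2.50 Y16.03 E2.6614
G1 X-8.00 Y6.50 E3.1188
G1 X-7.87 Y6.28 E3.1295
G1 X-11.50 Y0.00 E3.4310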